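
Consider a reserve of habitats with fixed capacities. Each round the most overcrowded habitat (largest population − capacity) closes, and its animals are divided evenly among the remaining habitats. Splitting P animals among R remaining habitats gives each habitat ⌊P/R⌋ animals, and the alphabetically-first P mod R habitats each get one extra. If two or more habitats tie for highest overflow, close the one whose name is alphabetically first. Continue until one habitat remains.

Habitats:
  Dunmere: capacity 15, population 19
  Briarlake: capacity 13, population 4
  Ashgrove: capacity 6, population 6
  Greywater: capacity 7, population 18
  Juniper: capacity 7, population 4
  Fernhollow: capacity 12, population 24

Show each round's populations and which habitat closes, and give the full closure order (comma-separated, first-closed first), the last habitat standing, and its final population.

Round 1: Ashgrove=6 Briarlake=4 Dunmere=19 Fernhollow=24 Greywater=18 Juniper=4 → close Fernhollow (overflow 12)
  24÷5 = 4 each, +1 to first 4
Round 2: Ashgrove=11 Briarlake=9 Dunmere=24 Greywater=23 Juniper=8 → close Greywater (overflow 16)
  23÷4 = 5 each, +1 to first 3
Round 3: Ashgrove=17 Briarlake=15 Dunmere=30 Juniper=13 → close Dunmere (overflow 15)
  30÷3 = 10 each, +1 to first 0
Round 4: Ashgrove=27 Briarlake=25 Juniper=23 → close Ashgrove (overflow 21)
  27÷2 = 13 each, +1 to first 1
Round 5: Briarlake=39 Juniper=36 → close Juniper (overflow 29)
  36÷1 = 36 each, +1 to first 0

Closure order: Fernhollow, Greywater, Dunmere, Ashgrove, Juniper
Last habitat: Briarlake with 75 animals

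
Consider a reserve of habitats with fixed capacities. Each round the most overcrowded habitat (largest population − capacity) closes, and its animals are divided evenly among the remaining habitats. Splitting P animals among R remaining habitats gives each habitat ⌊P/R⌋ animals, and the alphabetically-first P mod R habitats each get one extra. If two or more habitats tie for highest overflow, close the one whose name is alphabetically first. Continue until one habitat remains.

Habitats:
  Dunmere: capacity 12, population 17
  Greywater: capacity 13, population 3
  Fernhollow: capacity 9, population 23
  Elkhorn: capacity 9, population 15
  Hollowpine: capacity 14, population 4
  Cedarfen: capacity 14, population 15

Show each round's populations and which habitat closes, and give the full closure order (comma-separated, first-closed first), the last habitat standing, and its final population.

Round 1: Cedarfen=15 Dunmere=17 Elkhorn=15 Fernhollow=23 Greywater=3 Hollowpine=4 → close Fernhollow (overflow 14)
  23÷5 = 4 each, +1 to first 3
Round 2: Cedarfen=20 Dunmere=22 Elkhorn=20 Greywater=7 Hollowpine=8 → close Elkhorn (overflow 11)
  20÷4 = 5 each, +1 to first 0
Round 3: Cedarfen=25 Dunmere=27 Greywater=12 Hollowpine=13 → close Dunmere (overflow 15)
  27÷3 = 9 each, +1 to first 0
Round 4: Cedarfen=34 Greywater=21 Hollowpine=22 → close Cedarfen (overflow 20)
  34÷2 = 17 each, +1 to first 0
Round 5: Greywater=38 Hollowpine=39 → close Greywater (overflow 25)
  38÷1 = 38 each, +1 to first 0

Closure order: Fernhollow, Elkhorn, Dunmere, Cedarfen, Greywater
Last habitat: Hollowpine with 77 animals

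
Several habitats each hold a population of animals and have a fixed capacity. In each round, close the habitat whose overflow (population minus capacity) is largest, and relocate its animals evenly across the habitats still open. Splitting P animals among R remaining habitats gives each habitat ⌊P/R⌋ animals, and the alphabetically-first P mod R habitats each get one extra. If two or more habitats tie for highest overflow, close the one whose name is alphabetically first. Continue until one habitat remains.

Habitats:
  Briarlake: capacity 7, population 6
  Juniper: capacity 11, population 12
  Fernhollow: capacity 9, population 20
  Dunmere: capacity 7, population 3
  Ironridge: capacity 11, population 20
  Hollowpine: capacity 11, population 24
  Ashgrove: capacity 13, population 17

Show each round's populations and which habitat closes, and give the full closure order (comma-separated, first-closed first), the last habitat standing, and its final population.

Round 1: Ashgrove=17 Briarlake=6 Dunmere=3 Fernhollow=20 Hollowpine=24 Ironridge=20 Juniper=12 → close Hollowpine (overflow 13)
  24÷6 = 4 each, +1 to first 0
Round 2: Ashgrove=21 Briarlake=10 Dunmere=7 Fernhollow=24 Ironridge=24 Juniper=16 → close Fernhollow (overflow 15)
  24÷5 = 4 each, +1 to first 4
Round 3: Ashgrove=26 Briarlake=15 Dunmere=12 Ironridge=29 Juniper=20 → close Ironridge (overflow 18)
  29÷4 = 7 each, +1 to first 1
Round 4: Ashgrove=34 Briarlake=22 Dunmere=19 Juniper=27 → close Ashgrove (overflow 21)
  34÷3 = 11 each, +1 to first 1
Round 5: Briarlake=34 Dunmere=30 Juniper=38 → close Briarlake (overflow 27)
  34÷2 = 17 each, +1 to first 0
Round 6: Dunmere=47 Juniper=55 → close Juniper (overflow 44)
  55÷1 = 55 each, +1 to first 0

Closure order: Hollowpine, Fernhollow, Ironridge, Ashgrove, Briarlake, Juniper
Last habitat: Dunmere with 102 animals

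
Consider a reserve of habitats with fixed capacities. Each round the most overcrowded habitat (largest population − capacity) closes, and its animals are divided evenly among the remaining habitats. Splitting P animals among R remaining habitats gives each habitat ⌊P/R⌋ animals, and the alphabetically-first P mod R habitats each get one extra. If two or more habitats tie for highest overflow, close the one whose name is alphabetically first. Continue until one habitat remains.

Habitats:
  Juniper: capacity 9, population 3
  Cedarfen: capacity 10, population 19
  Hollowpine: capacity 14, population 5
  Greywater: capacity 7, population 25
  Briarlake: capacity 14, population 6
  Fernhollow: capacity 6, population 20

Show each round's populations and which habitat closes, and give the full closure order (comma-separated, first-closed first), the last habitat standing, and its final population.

Round 1: Briarlake=6 Cedarfen=19 Fernhollow=20 Greywater=25 Hollowpine=5 Juniper=3 → close Greywater (overflow 18)
  25÷5 = 5 each, +1 to first 0
Round 2: Briarlake=11 Cedarfen=24 Fernhollow=25 Hollowpine=10 Juniper=8 → close Fernhollow (overflow 19)
  25÷4 = 6 each, +1 to first 1
Round 3: Briarlake=18 Cedarfen=30 Hollowpine=16 Juniper=14 → close Cedarfen (overflow 20)
  30÷3 = 10 each, +1 to first 0
Round 4: Briarlake=28 Hollowpine=26 Juniper=24 → close Juniper (overflow 15)
  24÷2 = 12 each, +1 to first 0
Round 5: Briarlake=40 Hollowpine=38 → close Briarlake (overflow 26)
  40÷1 = 40 each, +1 to first 0

Closure order: Greywater, Fernhollow, Cedarfen, Juniper, Briarlake
Last habitat: Hollowpine with 78 animals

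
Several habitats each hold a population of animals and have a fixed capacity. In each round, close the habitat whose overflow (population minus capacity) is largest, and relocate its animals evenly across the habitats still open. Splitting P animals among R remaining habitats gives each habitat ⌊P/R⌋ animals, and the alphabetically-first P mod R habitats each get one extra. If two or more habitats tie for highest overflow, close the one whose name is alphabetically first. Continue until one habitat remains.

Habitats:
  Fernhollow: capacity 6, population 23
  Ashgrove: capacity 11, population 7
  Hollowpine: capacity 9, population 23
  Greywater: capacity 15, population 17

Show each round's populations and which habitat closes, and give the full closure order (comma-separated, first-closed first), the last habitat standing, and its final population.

Round 1: Ashgrove=7 Fernhollow=23 Greywater=17 Hollowpine=23 → close Fernhollow (overflow 17)
  23÷3 = 7 each, +1 to first 2
Round 2: Ashgrove=15 Greywater=25 Hollowpine=30 → close Hollowpine (overflow 21)
  30÷2 = 15 each, +1 to first 0
Round 3: Ashgrove=30 Greywater=40 → close Greywater (overflow 25)
  40÷1 = 40 each, +1 to first 0

Closure order: Fernhollow, Hollowpine, Greywater
Last habitat: Ashgrove with 70 animals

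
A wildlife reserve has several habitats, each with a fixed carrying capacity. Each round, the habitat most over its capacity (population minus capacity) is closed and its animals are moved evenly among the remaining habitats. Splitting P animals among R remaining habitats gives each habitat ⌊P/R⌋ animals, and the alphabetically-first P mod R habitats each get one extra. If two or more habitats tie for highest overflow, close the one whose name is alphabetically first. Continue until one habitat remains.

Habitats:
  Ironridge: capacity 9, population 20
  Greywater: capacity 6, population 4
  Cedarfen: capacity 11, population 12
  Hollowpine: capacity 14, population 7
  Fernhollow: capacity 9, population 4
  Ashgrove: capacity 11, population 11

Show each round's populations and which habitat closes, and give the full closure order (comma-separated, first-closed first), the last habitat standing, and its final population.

Closure order: Ironridge, Cedarfen, Ashgrove, Greywater, Fernhollow
Last habitat: Hollowpine with 58 animals

Round 1: Ashgrove=11 Cedarfen=12 Fernhollow=4 Greywater=4 Hollowpine=7 Ironridge=20 → close Ironridge (overflow 11)
  20÷5 = 4 each, +1 to first 0
Round 2: Ashgrove=15 Cedarfen=16 Fernhollow=8 Greywater=8 Hollowpine=11 → close Cedarfen (overflow 5)
  16÷4 = 4 each, +1 to first 0
Round 3: Ashgrove=19 Fernhollow=12 Greywater=12 Hollowpine=15 → close Ashgrove (overflow 8)
  19÷3 = 6 each, +1 to first 1
Round 4: Fernhollow=19 Greywater=18 Hollowpine=21 → close Greywater (overflow 12)
  18÷2 = 9 each, +1 to first 0
Round 5: Fernhollow=28 Hollowpine=30 → close Fernhollow (overflow 19)
  28÷1 = 28 each, +1 to first 0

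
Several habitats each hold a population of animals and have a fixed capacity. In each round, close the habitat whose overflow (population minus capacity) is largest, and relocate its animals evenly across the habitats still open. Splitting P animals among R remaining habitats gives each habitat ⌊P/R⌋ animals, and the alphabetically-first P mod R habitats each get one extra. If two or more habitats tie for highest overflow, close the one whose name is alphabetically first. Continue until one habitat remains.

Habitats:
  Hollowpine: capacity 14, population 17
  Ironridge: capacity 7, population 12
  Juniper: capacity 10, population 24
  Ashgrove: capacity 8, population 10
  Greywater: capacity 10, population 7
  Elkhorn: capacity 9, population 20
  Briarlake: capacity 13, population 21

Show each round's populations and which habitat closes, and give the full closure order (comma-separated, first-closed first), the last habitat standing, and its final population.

Round 1: Ashgrove=10 Briarlake=21 Elkhorn=20 Greywater=7 Hollowpine=17 Ironridge=12 Juniper=24 → close Juniper (overflow 14)
  24÷6 = 4 each, +1 to first 0
Round 2: Ashgrove=14 Briarlake=25 Elkhorn=24 Greywater=11 Hollowpine=21 Ironridge=16 → close Elkhorn (overflow 15)
  24÷5 = 4 each, +1 to first 4
Round 3: Ashgrove=19 Briarlake=30 Greywater=16 Hollowpine=26 Ironridge=20 → close Briarlake (overflow 17)
  30÷4 = 7 each, +1 to first 2
Round 4: Ashgrove=27 Greywater=24 Hollowpine=33 Ironridge=27 → close Ironridge (overflow 20)
  27÷3 = 9 each, +1 to first 0
Round 5: Ashgrove=36 Greywater=33 Hollowpine=42 → close Ashgrove (overflow 28)
  36÷2 = 18 each, +1 to first 0
Round 6: Greywater=51 Hollowpine=60 → close Hollowpine (overflow 46)
  60÷1 = 60 each, +1 to first 0

Closure order: Juniper, Elkhorn, Briarlake, Ironridge, Ashgrove, Hollowpine
Last habitat: Greywater with 111 animals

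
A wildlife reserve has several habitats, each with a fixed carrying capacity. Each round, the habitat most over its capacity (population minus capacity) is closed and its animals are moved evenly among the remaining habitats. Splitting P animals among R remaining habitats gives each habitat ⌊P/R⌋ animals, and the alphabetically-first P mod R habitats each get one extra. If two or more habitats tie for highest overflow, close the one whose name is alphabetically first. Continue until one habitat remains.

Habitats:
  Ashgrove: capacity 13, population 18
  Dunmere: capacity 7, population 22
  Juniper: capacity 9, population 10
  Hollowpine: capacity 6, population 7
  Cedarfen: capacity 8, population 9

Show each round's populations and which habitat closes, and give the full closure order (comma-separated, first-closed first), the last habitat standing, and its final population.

Round 1: Ashgrove=18 Cedarfen=9 Dunmere=22 Hollowpine=7 Juniper=10 → close Dunmere (overflow 15)
  22÷4 = 5 each, +1 to first 2
Round 2: Ashgrove=24 Cedarfen=15 Hollowpine=12 Juniper=15 → close Ashgrove (overflow 11)
  24÷3 = 8 each, +1 to first 0
Round 3: Cedarfen=23 Hollowpine=20 Juniper=23 → close Cedarfen (overflow 15)
  23÷2 = 11 each, +1 to first 1
Round 4: Hollowpine=32 Juniper=34 → close Hollowpine (overflow 26)
  32÷1 = 32 each, +1 to first 0

Closure order: Dunmere, Ashgrove, Cedarfen, Hollowpine
Last habitat: Juniper with 66 animals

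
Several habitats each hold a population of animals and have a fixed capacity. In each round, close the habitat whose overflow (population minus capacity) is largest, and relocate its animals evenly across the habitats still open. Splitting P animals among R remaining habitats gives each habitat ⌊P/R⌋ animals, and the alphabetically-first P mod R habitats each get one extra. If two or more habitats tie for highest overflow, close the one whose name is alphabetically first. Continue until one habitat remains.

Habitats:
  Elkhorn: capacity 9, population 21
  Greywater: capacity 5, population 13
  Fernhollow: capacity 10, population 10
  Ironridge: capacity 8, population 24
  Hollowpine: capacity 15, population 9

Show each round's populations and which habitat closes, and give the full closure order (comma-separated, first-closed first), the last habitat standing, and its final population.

Round 1: Elkhorn=21 Fernhollow=10 Greywater=13 Hollowpine=9 Ironridge=24 → close Ironridge (overflow 16)
  24÷4 = 6 each, +1 to first 0
Round 2: Elkhorn=27 Fernhollow=16 Greywater=19 Hollowpine=15 → close Elkhorn (overflow 18)
  27÷3 = 9 each, +1 to first 0
Round 3: Fernhollow=25 Greywater=28 Hollowpine=24 → close Greywater (overflow 23)
  28÷2 = 14 each, +1 to first 0
Round 4: Fernhollow=39 Hollowpine=38 → close Fernhollow (overflow 29)
  39÷1 = 39 each, +1 to first 0

Closure order: Ironridge, Elkhorn, Greywater, Fernhollow
Last habitat: Hollowpine with 77 animals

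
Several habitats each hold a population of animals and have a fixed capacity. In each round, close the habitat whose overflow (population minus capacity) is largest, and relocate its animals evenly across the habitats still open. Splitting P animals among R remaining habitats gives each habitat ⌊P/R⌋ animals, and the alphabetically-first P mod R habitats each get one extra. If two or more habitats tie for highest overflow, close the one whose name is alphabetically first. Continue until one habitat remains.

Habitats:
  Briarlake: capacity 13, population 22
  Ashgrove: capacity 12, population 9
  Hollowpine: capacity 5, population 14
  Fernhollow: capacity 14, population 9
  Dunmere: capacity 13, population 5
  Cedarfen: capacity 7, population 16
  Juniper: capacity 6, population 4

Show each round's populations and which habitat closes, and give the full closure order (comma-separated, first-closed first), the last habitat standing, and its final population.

Round 1: Ashgrove=9 Briarlake=22 Cedarfen=16 Dunmere=5 Fernhollow=9 Hollowpine=14 Juniper=4 → close Briarlake (overflow 9)
  22÷6 = 3 each, +1 to first 4
Round 2: Ashgrove=13 Cedarfen=20 Dunmere=9 Fernhollow=13 Hollowpine=17 Juniper=7 → close Cedarfen (overflow 13)
  20÷5 = 4 each, +1 to first 0
Round 3: Ashgrove=17 Dunmere=13 Fernhollow=17 Hollowpine=21 Juniper=11 → close Hollowpine (overflow 16)
  21÷4 = 5 each, +1 to first 1
Round 4: Ashgrove=23 Dunmere=18 Fernhollow=22 Juniper=16 → close Ashgrove (overflow 11)
  23÷3 = 7 each, +1 to first 2
Round 5: Dunmere=26 Fernhollow=30 Juniper=23 → close Juniper (overflow 17)
  23÷2 = 11 each, +1 to first 1
Round 6: Dunmere=38 Fernhollow=41 → close Fernhollow (overflow 27)
  41÷1 = 41 each, +1 to first 0

Closure order: Briarlake, Cedarfen, Hollowpine, Ashgrove, Juniper, Fernhollow
Last habitat: Dunmere with 79 animals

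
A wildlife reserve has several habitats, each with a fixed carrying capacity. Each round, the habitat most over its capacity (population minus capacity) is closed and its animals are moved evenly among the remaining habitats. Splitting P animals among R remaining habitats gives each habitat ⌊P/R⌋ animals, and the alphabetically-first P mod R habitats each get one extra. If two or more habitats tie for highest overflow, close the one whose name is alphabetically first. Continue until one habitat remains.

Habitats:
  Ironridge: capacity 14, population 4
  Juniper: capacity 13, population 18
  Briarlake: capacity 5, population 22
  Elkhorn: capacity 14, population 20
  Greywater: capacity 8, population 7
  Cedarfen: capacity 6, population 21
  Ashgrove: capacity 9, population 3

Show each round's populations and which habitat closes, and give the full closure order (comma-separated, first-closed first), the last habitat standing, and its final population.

Closure order: Briarlake, Cedarfen, Elkhorn, Juniper, Greywater, Ashgrove
Last habitat: Ironridge with 95 animals

Round 1: Ashgrove=3 Briarlake=22 Cedarfen=21 Elkhorn=20 Greywater=7 Ironridge=4 Juniper=18 → close Briarlake (overflow 17)
  22÷6 = 3 each, +1 to first 4
Round 2: Ashgrove=7 Cedarfen=25 Elkhorn=24 Greywater=11 Ironridge=7 Juniper=21 → close Cedarfen (overflow 19)
  25÷5 = 5 each, +1 to first 0
Round 3: Ashgrove=12 Elkhorn=29 Greywater=16 Ironridge=12 Juniper=26 → close Elkhorn (overflow 15)
  29÷4 = 7 each, +1 to first 1
Round 4: Ashgrove=20 Greywater=23 Ironridge=19 Juniper=33 → close Juniper (overflow 20)
  33÷3 = 11 each, +1 to first 0
Round 5: Ashgrove=31 Greywater=34 Ironridge=30 → close Greywater (overflow 26)
  34÷2 = 17 each, +1 to first 0
Round 6: Ashgrove=48 Ironridge=47 → close Ashgrove (overflow 39)
  48÷1 = 48 each, +1 to first 0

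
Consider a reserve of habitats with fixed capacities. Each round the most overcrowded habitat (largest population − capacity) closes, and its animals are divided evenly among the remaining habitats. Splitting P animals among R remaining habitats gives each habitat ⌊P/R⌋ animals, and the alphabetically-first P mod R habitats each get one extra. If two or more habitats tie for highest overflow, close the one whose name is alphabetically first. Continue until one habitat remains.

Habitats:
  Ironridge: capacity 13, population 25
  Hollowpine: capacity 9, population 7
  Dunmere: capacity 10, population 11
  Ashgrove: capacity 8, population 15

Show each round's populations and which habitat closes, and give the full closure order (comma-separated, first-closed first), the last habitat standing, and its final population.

Closure order: Ironridge, Ashgrove, Dunmere
Last habitat: Hollowpine with 58 animals

Round 1: Ashgrove=15 Dunmere=11 Hollowpine=7 Ironridge=25 → close Ironridge (overflow 12)
  25÷3 = 8 each, +1 to first 1
Round 2: Ashgrove=24 Dunmere=19 Hollowpine=15 → close Ashgrove (overflow 16)
  24÷2 = 12 each, +1 to first 0
Round 3: Dunmere=31 Hollowpine=27 → close Dunmere (overflow 21)
  31÷1 = 31 each, +1 to first 0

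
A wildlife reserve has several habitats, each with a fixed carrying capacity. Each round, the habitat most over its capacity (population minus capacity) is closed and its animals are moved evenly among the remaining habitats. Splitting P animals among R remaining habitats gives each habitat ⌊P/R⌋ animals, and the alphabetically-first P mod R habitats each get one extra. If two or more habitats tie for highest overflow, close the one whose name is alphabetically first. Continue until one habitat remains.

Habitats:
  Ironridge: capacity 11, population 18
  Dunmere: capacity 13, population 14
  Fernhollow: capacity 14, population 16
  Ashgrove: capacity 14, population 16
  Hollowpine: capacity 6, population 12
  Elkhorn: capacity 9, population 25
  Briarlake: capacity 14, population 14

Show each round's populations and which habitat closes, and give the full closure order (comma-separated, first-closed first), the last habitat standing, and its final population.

Closure order: Elkhorn, Ironridge, Hollowpine, Ashgrove, Briarlake, Dunmere
Last habitat: Fernhollow with 115 animals

Round 1: Ashgrove=16 Briarlake=14 Dunmere=14 Elkhorn=25 Fernhollow=16 Hollowpine=12 Ironridge=18 → close Elkhorn (overflow 16)
  25÷6 = 4 each, +1 to first 1
Round 2: Ashgrove=21 Briarlake=18 Dunmere=18 Fernhollow=20 Hollowpine=16 Ironridge=22 → close Ironridge (overflow 11)
  22÷5 = 4 each, +1 to first 2
Round 3: Ashgrove=26 Briarlake=23 Dunmere=22 Fernhollow=24 Hollowpine=20 → close Hollowpine (overflow 14)
  20÷4 = 5 each, +1 to first 0
Round 4: Ashgrove=31 Briarlake=28 Dunmere=27 Fernhollow=29 → close Ashgrove (overflow 17)
  31÷3 = 10 each, +1 to first 1
Round 5: Briarlake=39 Dunmere=37 Fernhollow=39 → close Briarlake (overflow 25)
  39÷2 = 19 each, +1 to first 1
Round 6: Dunmere=57 Fernhollow=58 → close Dunmere (overflow 44)
  57÷1 = 57 each, +1 to first 0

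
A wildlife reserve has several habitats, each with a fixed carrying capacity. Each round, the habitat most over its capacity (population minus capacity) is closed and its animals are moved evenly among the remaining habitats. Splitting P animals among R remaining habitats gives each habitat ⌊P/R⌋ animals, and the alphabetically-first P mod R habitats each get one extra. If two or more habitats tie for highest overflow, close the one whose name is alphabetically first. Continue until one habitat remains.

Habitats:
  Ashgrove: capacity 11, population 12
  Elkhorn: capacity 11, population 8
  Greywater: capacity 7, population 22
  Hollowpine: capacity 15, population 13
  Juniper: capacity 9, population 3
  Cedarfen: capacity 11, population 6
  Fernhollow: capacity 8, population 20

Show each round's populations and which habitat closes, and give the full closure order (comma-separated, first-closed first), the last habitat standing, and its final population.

Closure order: Greywater, Fernhollow, Ashgrove, Elkhorn, Cedarfen, Hollowpine
Last habitat: Juniper with 84 animals

Round 1: Ashgrove=12 Cedarfen=6 Elkhorn=8 Fernhollow=20 Greywater=22 Hollowpine=13 Juniper=3 → close Greywater (overflow 15)
  22÷6 = 3 each, +1 to first 4
Round 2: Ashgrove=16 Cedarfen=10 Elkhorn=12 Fernhollow=24 Hollowpine=16 Juniper=6 → close Fernhollow (overflow 16)
  24÷5 = 4 each, +1 to first 4
Round 3: Ashgrove=21 Cedarfen=15 Elkhorn=17 Hollowpine=21 Juniper=10 → close Ashgrove (overflow 10)
  21÷4 = 5 each, +1 to first 1
Round 4: Cedarfen=21 Elkhorn=22 Hollowpine=26 Juniper=15 → close Elkhorn (overflow 11)
  22÷3 = 7 each, +1 to first 1
Round 5: Cedarfen=29 Hollowpine=33 Juniper=22 → close Cedarfen (overflow 18)
  29÷2 = 14 each, +1 to first 1
Round 6: Hollowpine=48 Juniper=36 → close Hollowpine (overflow 33)
  48÷1 = 48 each, +1 to first 0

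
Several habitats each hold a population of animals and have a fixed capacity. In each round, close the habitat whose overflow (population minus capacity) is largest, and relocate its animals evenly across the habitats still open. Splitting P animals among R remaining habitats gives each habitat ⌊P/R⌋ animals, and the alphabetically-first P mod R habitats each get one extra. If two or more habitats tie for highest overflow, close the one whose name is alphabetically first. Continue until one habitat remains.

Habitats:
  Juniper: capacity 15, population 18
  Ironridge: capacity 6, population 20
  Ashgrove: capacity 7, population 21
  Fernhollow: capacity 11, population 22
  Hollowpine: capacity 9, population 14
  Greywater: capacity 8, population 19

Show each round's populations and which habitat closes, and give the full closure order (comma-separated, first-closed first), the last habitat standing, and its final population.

Round 1: Ashgrove=21 Fernhollow=22 Greywater=19 Hollowpine=14 Ironridge=20 Juniper=18 → close Ashgrove (overflow 14)
  21÷5 = 4 each, +1 to first 1
Round 2: Fernhollow=27 Greywater=23 Hollowpine=18 Ironridge=24 Juniper=22 → close Ironridge (overflow 18)
  24÷4 = 6 each, +1 to first 0
Round 3: Fernhollow=33 Greywater=29 Hollowpine=24 Juniper=28 → close Fernhollow (overflow 22)
  33÷3 = 11 each, +1 to first 0
Round 4: Greywater=40 Hollowpine=35 Juniper=39 → close Greywater (overflow 32)
  40÷2 = 20 each, +1 to first 0
Round 5: Hollowpine=55 Juniper=59 → close Hollowpine (overflow 46)
  55÷1 = 55 each, +1 to first 0

Closure order: Ashgrove, Ironridge, Fernhollow, Greywater, Hollowpine
Last habitat: Juniper with 114 animals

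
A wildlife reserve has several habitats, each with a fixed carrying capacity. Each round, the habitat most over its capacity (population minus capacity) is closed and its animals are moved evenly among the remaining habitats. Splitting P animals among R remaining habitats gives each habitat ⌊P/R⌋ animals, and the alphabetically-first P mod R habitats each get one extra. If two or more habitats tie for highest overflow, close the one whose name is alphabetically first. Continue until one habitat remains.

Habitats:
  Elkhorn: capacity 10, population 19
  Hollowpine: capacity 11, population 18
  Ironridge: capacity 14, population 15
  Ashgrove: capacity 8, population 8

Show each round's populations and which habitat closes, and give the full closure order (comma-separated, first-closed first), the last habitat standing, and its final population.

Round 1: Ashgrove=8 Elkhorn=19 Hollowpine=18 Ironridge=15 → close Elkhorn (overflow 9)
  19÷3 = 6 each, +1 to first 1
Round 2: Ashgrove=15 Hollowpine=24 Ironridge=21 → close Hollowpine (overflow 13)
  24÷2 = 12 each, +1 to first 0
Round 3: Ashgrove=27 Ironridge=33 → close Ashgrove (overflow 19)
  27÷1 = 27 each, +1 to first 0

Closure order: Elkhorn, Hollowpine, Ashgrove
Last habitat: Ironridge with 60 animals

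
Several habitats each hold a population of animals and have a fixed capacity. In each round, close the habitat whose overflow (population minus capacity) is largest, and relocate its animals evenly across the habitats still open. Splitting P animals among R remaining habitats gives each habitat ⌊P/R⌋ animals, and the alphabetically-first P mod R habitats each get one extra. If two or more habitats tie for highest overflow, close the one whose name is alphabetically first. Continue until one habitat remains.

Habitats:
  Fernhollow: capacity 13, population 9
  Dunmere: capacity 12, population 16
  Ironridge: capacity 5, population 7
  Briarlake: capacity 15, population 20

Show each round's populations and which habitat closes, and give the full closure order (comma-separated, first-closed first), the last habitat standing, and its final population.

Round 1: Briarlake=20 Dunmere=16 Fernhollow=9 Ironridge=7 → close Briarlake (overflow 5)
  20÷3 = 6 each, +1 to first 2
Round 2: Dunmere=23 Fernhollow=16 Ironridge=13 → close Dunmere (overflow 11)
  23÷2 = 11 each, +1 to first 1
Round 3: Fernhollow=28 Ironridge=24 → close Ironridge (overflow 19)
  24÷1 = 24 each, +1 to first 0

Closure order: Briarlake, Dunmere, Ironridge
Last habitat: Fernhollow with 52 animals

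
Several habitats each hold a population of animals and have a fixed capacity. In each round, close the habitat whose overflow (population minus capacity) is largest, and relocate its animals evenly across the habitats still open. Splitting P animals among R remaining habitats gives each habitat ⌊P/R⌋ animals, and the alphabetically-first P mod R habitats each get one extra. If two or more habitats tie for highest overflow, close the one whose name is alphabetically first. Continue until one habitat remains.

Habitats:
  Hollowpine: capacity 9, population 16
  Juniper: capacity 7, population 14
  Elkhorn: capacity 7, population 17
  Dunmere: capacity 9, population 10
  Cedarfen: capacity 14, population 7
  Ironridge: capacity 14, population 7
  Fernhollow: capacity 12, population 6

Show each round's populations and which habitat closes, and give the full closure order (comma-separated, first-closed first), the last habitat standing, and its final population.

Closure order: Elkhorn, Hollowpine, Juniper, Dunmere, Cedarfen, Fernhollow
Last habitat: Ironridge with 77 animals

Round 1: Cedarfen=7 Dunmere=10 Elkhorn=17 Fernhollow=6 Hollowpine=16 Ironridge=7 Juniper=14 → close Elkhorn (overflow 10)
  17÷6 = 2 each, +1 to first 5
Round 2: Cedarfen=10 Dunmere=13 Fernhollow=9 Hollowpine=19 Ironridge=10 Juniper=16 → close Hollowpine (overflow 10)
  19÷5 = 3 each, +1 to first 4
Round 3: Cedarfen=14 Dunmere=17 Fernhollow=13 Ironridge=14 Juniper=19 → close Juniper (overflow 12)
  19÷4 = 4 each, +1 to first 3
Round 4: Cedarfen=19 Dunmere=22 Fernhollow=18 Ironridge=18 → close Dunmere (overflow 13)
  22÷3 = 7 each, +1 to first 1
Round 5: Cedarfen=27 Fernhollow=25 Ironridge=25 → close Cedarfen (overflow 13)
  27÷2 = 13 each, +1 to first 1
Round 6: Fernhollow=39 Ironridge=38 → close Fernhollow (overflow 27)
  39÷1 = 39 each, +1 to first 0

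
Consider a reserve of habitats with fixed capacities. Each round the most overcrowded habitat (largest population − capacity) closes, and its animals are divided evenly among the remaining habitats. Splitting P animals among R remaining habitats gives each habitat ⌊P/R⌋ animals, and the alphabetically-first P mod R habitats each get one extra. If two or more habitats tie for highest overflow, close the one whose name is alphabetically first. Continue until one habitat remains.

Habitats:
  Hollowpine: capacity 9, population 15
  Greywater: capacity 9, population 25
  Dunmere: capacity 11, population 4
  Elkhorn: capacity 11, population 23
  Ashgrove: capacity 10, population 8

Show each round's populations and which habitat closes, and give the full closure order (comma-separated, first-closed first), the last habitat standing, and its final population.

Closure order: Greywater, Elkhorn, Hollowpine, Ashgrove
Last habitat: Dunmere with 75 animals

Round 1: Ashgrove=8 Dunmere=4 Elkhorn=23 Greywater=25 Hollowpine=15 → close Greywater (overflow 16)
  25÷4 = 6 each, +1 to first 1
Round 2: Ashgrove=15 Dunmere=10 Elkhorn=29 Hollowpine=21 → close Elkhorn (overflow 18)
  29÷3 = 9 each, +1 to first 2
Round 3: Ashgrove=25 Dunmere=20 Hollowpine=30 → close Hollowpine (overflow 21)
  30÷2 = 15 each, +1 to first 0
Round 4: Ashgrove=40 Dunmere=35 → close Ashgrove (overflow 30)
  40÷1 = 40 each, +1 to first 0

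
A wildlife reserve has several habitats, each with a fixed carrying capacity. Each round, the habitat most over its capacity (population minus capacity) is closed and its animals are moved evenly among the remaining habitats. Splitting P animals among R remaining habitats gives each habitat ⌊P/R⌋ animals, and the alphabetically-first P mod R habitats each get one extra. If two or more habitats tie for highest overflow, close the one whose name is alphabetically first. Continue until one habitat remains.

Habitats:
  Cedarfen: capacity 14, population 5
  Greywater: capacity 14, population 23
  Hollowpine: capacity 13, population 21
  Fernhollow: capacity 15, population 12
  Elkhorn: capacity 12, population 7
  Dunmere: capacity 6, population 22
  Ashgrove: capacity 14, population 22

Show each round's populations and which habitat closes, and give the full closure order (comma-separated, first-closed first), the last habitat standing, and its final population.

Round 1: Ashgrove=22 Cedarfen=5 Dunmere=22 Elkhorn=7 Fernhollow=12 Greywater=23 Hollowpine=21 → close Dunmere (overflow 16)
  22÷6 = 3 each, +1 to first 4
Round 2: Ashgrove=26 Cedarfen=9 Elkhorn=11 Fernhollow=16 Greywater=26 Hollowpine=24 → close Ashgrove (overflow 12)
  26÷5 = 5 each, +1 to first 1
Round 3: Cedarfen=15 Elkhorn=16 Fernhollow=21 Greywater=31 Hollowpine=29 → close Greywater (overflow 17)
  31÷4 = 7 each, +1 to first 3
Round 4: Cedarfen=23 Elkhorn=24 Fernhollow=29 Hollowpine=36 → close Hollowpine (overflow 23)
  36÷3 = 12 each, +1 to first 0
Round 5: Cedarfen=35 Elkhorn=36 Fernhollow=41 → close Fernhollow (overflow 26)
  41÷2 = 20 each, +1 to first 1
Round 6: Cedarfen=56 Elkhorn=56 → close Elkhorn (overflow 44)
  56÷1 = 56 each, +1 to first 0

Closure order: Dunmere, Ashgrove, Greywater, Hollowpine, Fernhollow, Elkhorn
Last habitat: Cedarfen with 112 animals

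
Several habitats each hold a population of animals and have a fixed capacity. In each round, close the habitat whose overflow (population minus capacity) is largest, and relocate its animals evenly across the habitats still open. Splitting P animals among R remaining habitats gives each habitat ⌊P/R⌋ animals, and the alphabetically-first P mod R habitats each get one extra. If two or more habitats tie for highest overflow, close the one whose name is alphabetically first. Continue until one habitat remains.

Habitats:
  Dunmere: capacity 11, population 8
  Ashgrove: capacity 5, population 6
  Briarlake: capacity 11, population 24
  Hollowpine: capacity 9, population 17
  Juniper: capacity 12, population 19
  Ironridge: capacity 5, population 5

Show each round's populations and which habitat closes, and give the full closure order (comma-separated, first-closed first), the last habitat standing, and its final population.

Round 1: Ashgrove=6 Briarlake=24 Dunmere=8 Hollowpine=17 Ironridge=5 Juniper=19 → close Briarlake (overflow 13)
  24÷5 = 4 each, +1 to first 4
Round 2: Ashgrove=11 Dunmere=13 Hollowpine=22 Ironridge=10 Juniper=23 → close Hollowpine (overflow 13)
  22÷4 = 5 each, +1 to first 2
Round 3: Ashgrove=17 Dunmere=19 Ironridge=15 Juniper=28 → close Juniper (overflow 16)
  28÷3 = 9 each, +1 to first 1
Round 4: Ashgrove=27 Dunmere=28 Ironridge=24 → close Ashgrove (overflow 22)
  27÷2 = 13 each, +1 to first 1
Round 5: Dunmere=42 Ironridge=37 → close Ironridge (overflow 32)
  37÷1 = 37 each, +1 to first 0

Closure order: Briarlake, Hollowpine, Juniper, Ashgrove, Ironridge
Last habitat: Dunmere with 79 animals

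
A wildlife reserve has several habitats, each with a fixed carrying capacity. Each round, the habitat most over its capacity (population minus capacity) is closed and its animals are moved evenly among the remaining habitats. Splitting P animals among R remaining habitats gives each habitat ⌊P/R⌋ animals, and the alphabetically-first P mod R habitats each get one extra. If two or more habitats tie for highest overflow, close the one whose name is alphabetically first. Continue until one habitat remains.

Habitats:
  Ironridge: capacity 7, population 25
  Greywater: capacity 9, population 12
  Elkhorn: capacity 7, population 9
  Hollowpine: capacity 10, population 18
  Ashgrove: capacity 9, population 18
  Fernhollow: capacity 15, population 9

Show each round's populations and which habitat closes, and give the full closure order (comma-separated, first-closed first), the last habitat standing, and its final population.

Closure order: Ironridge, Ashgrove, Hollowpine, Elkhorn, Greywater
Last habitat: Fernhollow with 91 animals

Round 1: Ashgrove=18 Elkhorn=9 Fernhollow=9 Greywater=12 Hollowpine=18 Ironridge=25 → close Ironridge (overflow 18)
  25÷5 = 5 each, +1 to first 0
Round 2: Ashgrove=23 Elkhorn=14 Fernhollow=14 Greywater=17 Hollowpine=23 → close Ashgrove (overflow 14)
  23÷4 = 5 each, +1 to first 3
Round 3: Elkhorn=20 Fernhollow=20 Greywater=23 Hollowpine=28 → close Hollowpine (overflow 18)
  28÷3 = 9 each, +1 to first 1
Round 4: Elkhorn=30 Fernhollow=29 Greywater=32 → close Elkhorn (overflow 23)
  30÷2 = 15 each, +1 to first 0
Round 5: Fernhollow=44 Greywater=47 → close Greywater (overflow 38)
  47÷1 = 47 each, +1 to first 0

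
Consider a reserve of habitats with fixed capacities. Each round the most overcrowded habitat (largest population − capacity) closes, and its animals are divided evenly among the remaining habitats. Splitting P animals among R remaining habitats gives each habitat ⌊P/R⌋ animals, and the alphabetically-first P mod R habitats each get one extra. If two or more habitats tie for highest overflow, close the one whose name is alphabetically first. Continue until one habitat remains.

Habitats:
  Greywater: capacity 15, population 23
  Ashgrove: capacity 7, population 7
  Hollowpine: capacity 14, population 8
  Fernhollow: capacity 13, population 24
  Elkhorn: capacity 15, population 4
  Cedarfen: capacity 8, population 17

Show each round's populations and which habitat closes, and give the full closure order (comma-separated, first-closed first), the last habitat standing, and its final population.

Round 1: Ashgrove=7 Cedarfen=17 Elkhorn=4 Fernhollow=24 Greywater=23 Hollowpine=8 → close Fernhollow (overflow 11)
  24÷5 = 4 each, +1 to first 4
Round 2: Ashgrove=12 Cedarfen=22 Elkhorn=9 Greywater=28 Hollowpine=12 → close Cedarfen (overflow 14)
  22÷4 = 5 each, +1 to first 2
Round 3: Ashgrove=18 Elkhorn=15 Greywater=33 Hollowpine=17 → close Greywater (overflow 18)
  33÷3 = 11 each, +1 to first 0
Round 4: Ashgrove=29 Elkhorn=26 Hollowpine=28 → close Ashgrove (overflow 22)
  29÷2 = 14 each, +1 to first 1
Round 5: Elkhorn=41 Hollowpine=42 → close Hollowpine (overflow 28)
  42÷1 = 42 each, +1 to first 0

Closure order: Fernhollow, Cedarfen, Greywater, Ashgrove, Hollowpine
Last habitat: Elkhorn with 83 animals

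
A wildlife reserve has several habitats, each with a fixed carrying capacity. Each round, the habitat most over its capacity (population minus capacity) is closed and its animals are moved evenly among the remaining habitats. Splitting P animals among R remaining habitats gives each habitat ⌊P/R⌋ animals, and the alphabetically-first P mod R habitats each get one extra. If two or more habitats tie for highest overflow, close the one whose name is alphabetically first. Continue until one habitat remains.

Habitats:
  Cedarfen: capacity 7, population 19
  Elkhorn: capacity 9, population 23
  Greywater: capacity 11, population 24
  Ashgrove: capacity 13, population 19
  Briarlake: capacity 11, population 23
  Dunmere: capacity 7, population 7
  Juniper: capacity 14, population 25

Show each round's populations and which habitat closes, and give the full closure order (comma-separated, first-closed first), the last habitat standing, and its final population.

Round 1: Ashgrove=19 Briarlake=23 Cedarfen=19 Dunmere=7 Elkhorn=23 Greywater=24 Juniper=25 → close Elkhorn (overflow 14)
  23÷6 = 3 each, +1 to first 5
Round 2: Ashgrove=23 Briarlake=27 Cedarfen=23 Dunmere=11 Greywater=28 Juniper=28 → close Greywater (overflow 17)
  28÷5 = 5 each, +1 to first 3
Round 3: Ashgrove=29 Briarlake=33 Cedarfen=29 Dunmere=16 Juniper=33 → close Briarlake (overflow 22)
  33÷4 = 8 each, +1 to first 1
Round 4: Ashgrove=38 Cedarfen=37 Dunmere=24 Juniper=41 → close Cedarfen (overflow 30)
  37÷3 = 12 each, +1 to first 1
Round 5: Ashgrove=51 Dunmere=36 Juniper=53 → close Juniper (overflow 39)
  53÷2 = 26 each, +1 to first 1
Round 6: Ashgrove=78 Dunmere=62 → close Ashgrove (overflow 65)
  78÷1 = 78 each, +1 to first 0

Closure order: Elkhorn, Greywater, Briarlake, Cedarfen, Juniper, Ashgrove
Last habitat: Dunmere with 140 animals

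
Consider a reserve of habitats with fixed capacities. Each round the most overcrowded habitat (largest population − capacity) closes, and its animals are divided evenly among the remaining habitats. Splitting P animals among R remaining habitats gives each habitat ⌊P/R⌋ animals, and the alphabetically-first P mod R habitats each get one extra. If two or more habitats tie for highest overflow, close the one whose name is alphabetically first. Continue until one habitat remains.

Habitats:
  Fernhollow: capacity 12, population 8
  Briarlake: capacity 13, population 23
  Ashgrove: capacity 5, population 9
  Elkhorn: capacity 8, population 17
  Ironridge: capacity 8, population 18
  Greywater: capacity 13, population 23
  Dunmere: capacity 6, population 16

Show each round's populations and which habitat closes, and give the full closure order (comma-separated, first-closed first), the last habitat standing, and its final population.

Round 1: Ashgrove=9 Briarlake=23 Dunmere=16 Elkhorn=17 Fernhollow=8 Greywater=23 Ironridge=18 → close Briarlake (overflow 10)
  23÷6 = 3 each, +1 to first 5
Round 2: Ashgrove=13 Dunmere=20 Elkhorn=21 Fernhollow=12 Greywater=27 Ironridge=21 → close Dunmere (overflow 14)
  20÷5 = 4 each, +1 to first 0
Round 3: Ashgrove=17 Elkhorn=25 Fernhollow=16 Greywater=31 Ironridge=25 → close Greywater (overflow 18)
  31÷4 = 7 each, +1 to first 3
Round 4: Ashgrove=25 Elkhorn=33 Fernhollow=24 Ironridge=32 → close Elkhorn (overflow 25)
  33÷3 = 11 each, +1 to first 0
Round 5: Ashgrove=36 Fernhollow=35 Ironridge=43 → close Ironridge (overflow 35)
  43÷2 = 21 each, +1 to first 1
Round 6: Ashgrove=58 Fernhollow=56 → close Ashgrove (overflow 53)
  58÷1 = 58 each, +1 to first 0

Closure order: Briarlake, Dunmere, Greywater, Elkhorn, Ironridge, Ashgrove
Last habitat: Fernhollow with 114 animals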